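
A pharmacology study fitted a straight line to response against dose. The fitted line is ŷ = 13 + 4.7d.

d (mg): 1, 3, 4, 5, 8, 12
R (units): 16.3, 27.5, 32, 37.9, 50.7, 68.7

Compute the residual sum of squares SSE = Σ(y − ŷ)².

SSE = 4.62

d=1: ŷ = 13 + 4.7·1 = 17.7; e = 16.3 − 17.7 = -1.4
d=3: ŷ = 13 + 4.7·3 = 27.1; e = 27.5 − 27.1 = 0.4
d=4: ŷ = 13 + 4.7·4 = 31.8; e = 32 − 31.8 = 0.2
d=5: ŷ = 13 + 4.7·5 = 36.5; e = 37.9 − 36.5 = 1.4
d=8: ŷ = 13 + 4.7·8 = 50.6; e = 50.7 − 50.6 = 0.1
d=12: ŷ = 13 + 4.7·12 = 69.4; e = 68.7 − 69.4 = -0.7
SSE = 1.96 + 0.16 + 0.04 + 1.96 + 0.01 + 0.49 = 4.62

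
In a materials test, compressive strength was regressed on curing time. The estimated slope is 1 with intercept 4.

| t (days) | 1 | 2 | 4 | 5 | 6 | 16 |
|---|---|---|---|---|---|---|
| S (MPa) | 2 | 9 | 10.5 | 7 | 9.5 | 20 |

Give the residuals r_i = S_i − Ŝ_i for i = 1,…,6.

t=1: Ŝ = 4 + 1 = 5; r = 2 − 5 = -3
t=2: Ŝ = 4 + 2 = 6; r = 9 − 6 = 3
t=4: Ŝ = 4 + 4 = 8; r = 10.5 − 8 = 2.5
t=5: Ŝ = 4 + 5 = 9; r = 7 − 9 = -2
t=6: Ŝ = 4 + 6 = 10; r = 9.5 − 10 = -0.5
t=16: Ŝ = 4 + 16 = 20; r = 20 − 20 = 0

-3, 3, 2.5, -2, -0.5, 0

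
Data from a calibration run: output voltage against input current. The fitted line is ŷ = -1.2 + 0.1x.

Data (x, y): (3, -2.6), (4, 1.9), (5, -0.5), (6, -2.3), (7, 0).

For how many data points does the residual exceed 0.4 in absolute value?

4

x=3: ŷ = -1.2 + 0.1·3 = -0.9; e = -2.6 − (-0.9) = -1.7
x=4: ŷ = -1.2 + 0.1·4 = -0.8; e = 1.9 − (-0.8) = 2.7
x=5: ŷ = -1.2 + 0.1·5 = -0.7; e = -0.5 − (-0.7) = 0.2
x=6: ŷ = -1.2 + 0.1·6 = -0.6; e = -2.3 − (-0.6) = -1.7
x=7: ŷ = -1.2 + 0.1·7 = -0.5; e = 0 − (-0.5) = 0.5
|e| > 0.4: x=3 (|e|=1.7), x=4 (|e|=2.7), x=6 (|e|=1.7), x=7 (|e|=0.5) → 4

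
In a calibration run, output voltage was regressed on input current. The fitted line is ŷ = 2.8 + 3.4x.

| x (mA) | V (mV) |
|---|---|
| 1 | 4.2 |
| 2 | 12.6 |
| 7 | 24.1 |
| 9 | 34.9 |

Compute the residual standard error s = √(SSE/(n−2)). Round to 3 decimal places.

x=1: ŷ = 2.8 + 3.4·1 = 6.2; r = 4.2 − 6.2 = -2
x=2: ŷ = 2.8 + 3.4·2 = 9.6; r = 12.6 − 9.6 = 3
x=7: ŷ = 2.8 + 3.4·7 = 26.6; r = 24.1 − 26.6 = -2.5
x=9: ŷ = 2.8 + 3.4·9 = 33.4; r = 34.9 − 33.4 = 1.5
SSE = 4 + 9 + 6.25 + 2.25 = 21.5
s = √(21.5/2) = √10.75 ≈ 3.279

s = 3.279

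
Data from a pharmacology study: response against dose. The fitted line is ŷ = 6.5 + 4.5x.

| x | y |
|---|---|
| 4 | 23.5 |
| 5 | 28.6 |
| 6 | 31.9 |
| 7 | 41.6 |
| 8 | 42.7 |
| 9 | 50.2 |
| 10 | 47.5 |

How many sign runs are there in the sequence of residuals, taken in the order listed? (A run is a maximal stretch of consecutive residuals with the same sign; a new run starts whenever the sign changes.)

3 runs

x=4: ŷ = 6.5 + 4.5·4 = 24.5; r = 23.5 − 24.5 = -1
x=5: ŷ = 6.5 + 4.5·5 = 29; r = 28.6 − 29 = -0.4
x=6: ŷ = 6.5 + 4.5·6 = 33.5; r = 31.9 − 33.5 = -1.6
x=7: ŷ = 6.5 + 4.5·7 = 38; r = 41.6 − 38 = 3.6
x=8: ŷ = 6.5 + 4.5·8 = 42.5; r = 42.7 − 42.5 = 0.2
x=9: ŷ = 6.5 + 4.5·9 = 47; r = 50.2 − 47 = 3.2
x=10: ŷ = 6.5 + 4.5·10 = 51.5; r = 47.5 − 51.5 = -4
Signs: − − − + + + −
Runs: −×3, +×3, −×1 → 3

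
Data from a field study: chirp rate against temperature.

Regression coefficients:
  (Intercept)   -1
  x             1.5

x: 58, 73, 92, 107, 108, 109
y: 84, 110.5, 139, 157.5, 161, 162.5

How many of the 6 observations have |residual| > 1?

x=58: ŷ = -1 + 1.5·58 = 86; e = 84 − 86 = -2
x=73: ŷ = -1 + 1.5·73 = 108.5; e = 110.5 − 108.5 = 2
x=92: ŷ = -1 + 1.5·92 = 137; e = 139 − 137 = 2
x=107: ŷ = -1 + 1.5·107 = 159.5; e = 157.5 − 159.5 = -2
x=108: ŷ = -1 + 1.5·108 = 161; e = 161 − 161 = 0
x=109: ŷ = -1 + 1.5·109 = 162.5; e = 162.5 − 162.5 = 0
|e| > 1: x=58 (|e|=2), x=73 (|e|=2), x=92 (|e|=2), x=107 (|e|=2) → 4

4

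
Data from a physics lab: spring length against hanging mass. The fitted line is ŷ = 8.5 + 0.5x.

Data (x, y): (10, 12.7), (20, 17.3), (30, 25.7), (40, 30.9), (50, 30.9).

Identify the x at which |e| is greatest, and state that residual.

x=10: ŷ = 8.5 + 0.5·10 = 13.5; e = 12.7 − 13.5 = -0.8
x=20: ŷ = 8.5 + 0.5·20 = 18.5; e = 17.3 − 18.5 = -1.2
x=30: ŷ = 8.5 + 0.5·30 = 23.5; e = 25.7 − 23.5 = 2.2
x=40: ŷ = 8.5 + 0.5·40 = 28.5; e = 30.9 − 28.5 = 2.4
x=50: ŷ = 8.5 + 0.5·50 = 33.5; e = 30.9 − 33.5 = -2.6
Largest |e| is 2.6 at x = 50, residual -2.6.

x = 50, e = -2.6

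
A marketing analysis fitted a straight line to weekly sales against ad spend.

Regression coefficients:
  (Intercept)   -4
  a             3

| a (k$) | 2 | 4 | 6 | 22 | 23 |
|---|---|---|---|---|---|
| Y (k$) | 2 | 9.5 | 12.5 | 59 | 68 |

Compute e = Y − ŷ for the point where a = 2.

ŷ = -4 + 3·2 = 2
e = 2 − 2 = 0

e = 0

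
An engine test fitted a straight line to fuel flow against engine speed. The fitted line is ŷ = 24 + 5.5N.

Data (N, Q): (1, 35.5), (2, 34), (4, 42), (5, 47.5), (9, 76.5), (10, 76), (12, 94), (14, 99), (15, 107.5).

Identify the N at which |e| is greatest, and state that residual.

N=1: ŷ = 24 + 5.5·1 = 29.5; e = 35.5 − 29.5 = 6
N=2: ŷ = 24 + 5.5·2 = 35; e = 34 − 35 = -1
N=4: ŷ = 24 + 5.5·4 = 46; e = 42 − 46 = -4
N=5: ŷ = 24 + 5.5·5 = 51.5; e = 47.5 − 51.5 = -4
N=9: ŷ = 24 + 5.5·9 = 73.5; e = 76.5 − 73.5 = 3
N=10: ŷ = 24 + 5.5·10 = 79; e = 76 − 79 = -3
N=12: ŷ = 24 + 5.5·12 = 90; e = 94 − 90 = 4
N=14: ŷ = 24 + 5.5·14 = 101; e = 99 − 101 = -2
N=15: ŷ = 24 + 5.5·15 = 106.5; e = 107.5 − 106.5 = 1
Largest |e| is 6 at N = 1, residual 6.

N = 1, e = 6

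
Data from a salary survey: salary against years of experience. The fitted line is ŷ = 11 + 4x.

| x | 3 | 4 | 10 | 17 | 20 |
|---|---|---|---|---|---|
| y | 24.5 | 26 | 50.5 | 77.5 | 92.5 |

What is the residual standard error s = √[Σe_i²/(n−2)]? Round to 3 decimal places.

x=3: ŷ = 11 + 4·3 = 23; e = 24.5 − 23 = 1.5
x=4: ŷ = 11 + 4·4 = 27; e = 26 − 27 = -1
x=10: ŷ = 11 + 4·10 = 51; e = 50.5 − 51 = -0.5
x=17: ŷ = 11 + 4·17 = 79; e = 77.5 − 79 = -1.5
x=20: ŷ = 11 + 4·20 = 91; e = 92.5 − 91 = 1.5
SSE = 2.25 + 1 + 0.25 + 2.25 + 2.25 = 8
s = √(8/3) = √2.66667 ≈ 1.633

s = 1.633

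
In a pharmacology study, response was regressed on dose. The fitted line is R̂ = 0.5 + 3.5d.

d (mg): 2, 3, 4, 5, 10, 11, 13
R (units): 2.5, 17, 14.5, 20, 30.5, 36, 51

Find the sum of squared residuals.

SSE = 124

d=2: R̂ = 0.5 + 3.5·2 = 7.5; e = 2.5 − 7.5 = -5
d=3: R̂ = 0.5 + 3.5·3 = 11; e = 17 − 11 = 6
d=4: R̂ = 0.5 + 3.5·4 = 14.5; e = 14.5 − 14.5 = 0
d=5: R̂ = 0.5 + 3.5·5 = 18; e = 20 − 18 = 2
d=10: R̂ = 0.5 + 3.5·10 = 35.5; e = 30.5 − 35.5 = -5
d=11: R̂ = 0.5 + 3.5·11 = 39; e = 36 − 39 = -3
d=13: R̂ = 0.5 + 3.5·13 = 46; e = 51 − 46 = 5
SSE = 25 + 36 + 0 + 4 + 25 + 9 + 25 = 124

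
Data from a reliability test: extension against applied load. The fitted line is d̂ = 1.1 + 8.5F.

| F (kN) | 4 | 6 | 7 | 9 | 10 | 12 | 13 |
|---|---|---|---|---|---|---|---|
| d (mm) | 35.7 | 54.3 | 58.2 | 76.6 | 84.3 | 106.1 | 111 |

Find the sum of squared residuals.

F=4: d̂ = 1.1 + 8.5·4 = 35.1; e = 35.7 − 35.1 = 0.6
F=6: d̂ = 1.1 + 8.5·6 = 52.1; e = 54.3 − 52.1 = 2.2
F=7: d̂ = 1.1 + 8.5·7 = 60.6; e = 58.2 − 60.6 = -2.4
F=9: d̂ = 1.1 + 8.5·9 = 77.6; e = 76.6 − 77.6 = -1
F=10: d̂ = 1.1 + 8.5·10 = 86.1; e = 84.3 − 86.1 = -1.8
F=12: d̂ = 1.1 + 8.5·12 = 103.1; e = 106.1 − 103.1 = 3
F=13: d̂ = 1.1 + 8.5·13 = 111.6; e = 111 − 111.6 = -0.6
SSE = 0.36 + 4.84 + 5.76 + 1 + 3.24 + 9 + 0.36 = 24.56

SSE = 24.56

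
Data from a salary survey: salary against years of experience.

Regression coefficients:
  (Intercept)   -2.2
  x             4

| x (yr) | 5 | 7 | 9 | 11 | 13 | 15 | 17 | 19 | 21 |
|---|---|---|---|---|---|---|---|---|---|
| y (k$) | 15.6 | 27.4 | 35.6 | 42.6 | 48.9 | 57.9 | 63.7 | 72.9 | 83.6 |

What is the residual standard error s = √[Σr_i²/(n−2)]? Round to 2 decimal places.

s = 1.71

x=5: ŷ = -2.2 + 4·5 = 17.8; r = 15.6 − 17.8 = -2.2
x=7: ŷ = -2.2 + 4·7 = 25.8; r = 27.4 − 25.8 = 1.6
x=9: ŷ = -2.2 + 4·9 = 33.8; r = 35.6 − 33.8 = 1.8
x=11: ŷ = -2.2 + 4·11 = 41.8; r = 42.6 − 41.8 = 0.8
x=13: ŷ = -2.2 + 4·13 = 49.8; r = 48.9 − 49.8 = -0.9
x=15: ŷ = -2.2 + 4·15 = 57.8; r = 57.9 − 57.8 = 0.1
x=17: ŷ = -2.2 + 4·17 = 65.8; r = 63.7 − 65.8 = -2.1
x=19: ŷ = -2.2 + 4·19 = 73.8; r = 72.9 − 73.8 = -0.9
x=21: ŷ = -2.2 + 4·21 = 81.8; r = 83.6 − 81.8 = 1.8
SSE = 4.84 + 2.56 + 3.24 + 0.64 + 0.81 + 0.01 + 4.41 + 0.81 + 3.24 = 20.56
s = √(20.56/7) = √2.93714 ≈ 1.71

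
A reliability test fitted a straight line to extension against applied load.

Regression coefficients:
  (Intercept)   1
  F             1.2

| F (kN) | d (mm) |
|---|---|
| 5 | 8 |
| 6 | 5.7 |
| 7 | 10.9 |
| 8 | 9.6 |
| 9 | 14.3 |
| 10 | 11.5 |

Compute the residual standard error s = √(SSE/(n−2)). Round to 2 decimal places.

s = 2.18

F=5: ŷ = 1 + 1.2·5 = 7; e = 8 − 7 = 1
F=6: ŷ = 1 + 1.2·6 = 8.2; e = 5.7 − 8.2 = -2.5
F=7: ŷ = 1 + 1.2·7 = 9.4; e = 10.9 − 9.4 = 1.5
F=8: ŷ = 1 + 1.2·8 = 10.6; e = 9.6 − 10.6 = -1
F=9: ŷ = 1 + 1.2·9 = 11.8; e = 14.3 − 11.8 = 2.5
F=10: ŷ = 1 + 1.2·10 = 13; e = 11.5 − 13 = -1.5
SSE = 1 + 6.25 + 2.25 + 1 + 6.25 + 2.25 = 19
s = √(19/4) = √4.75 ≈ 2.18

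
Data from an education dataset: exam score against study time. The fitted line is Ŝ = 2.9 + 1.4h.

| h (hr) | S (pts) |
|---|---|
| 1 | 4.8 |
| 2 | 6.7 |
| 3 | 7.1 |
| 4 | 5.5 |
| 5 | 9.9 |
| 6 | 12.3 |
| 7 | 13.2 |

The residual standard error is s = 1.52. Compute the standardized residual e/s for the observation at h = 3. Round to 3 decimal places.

0.000

Ŝ = 2.9 + 1.4·3 = 7.1
e = 7.1 − 7.1 = 0
e/s = 0 / 1.52 = 0.000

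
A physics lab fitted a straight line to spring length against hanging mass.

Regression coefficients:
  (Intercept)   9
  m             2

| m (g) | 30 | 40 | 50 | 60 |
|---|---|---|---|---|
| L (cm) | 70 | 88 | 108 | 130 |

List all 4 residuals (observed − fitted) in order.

1, -1, -1, 1

m=30: ŷ = 9 + 2·30 = 69; r = 70 − 69 = 1
m=40: ŷ = 9 + 2·40 = 89; r = 88 − 89 = -1
m=50: ŷ = 9 + 2·50 = 109; r = 108 − 109 = -1
m=60: ŷ = 9 + 2·60 = 129; r = 130 − 129 = 1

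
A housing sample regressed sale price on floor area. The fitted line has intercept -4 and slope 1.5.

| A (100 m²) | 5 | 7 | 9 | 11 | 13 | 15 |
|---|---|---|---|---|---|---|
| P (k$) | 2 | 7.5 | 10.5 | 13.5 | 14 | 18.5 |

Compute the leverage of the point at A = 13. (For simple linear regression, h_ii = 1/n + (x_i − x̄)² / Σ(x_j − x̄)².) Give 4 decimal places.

h = 0.2952

Ā = (5 + 7 + 9 + 11 + 13 + 15)/6 = 10
Σ(A − Ā)² = 25 + 9 + 1 + 1 + 9 + 25 = 70
h = 1/6 + (3)²/70 = 0.166667 + 0.128571 = 0.2952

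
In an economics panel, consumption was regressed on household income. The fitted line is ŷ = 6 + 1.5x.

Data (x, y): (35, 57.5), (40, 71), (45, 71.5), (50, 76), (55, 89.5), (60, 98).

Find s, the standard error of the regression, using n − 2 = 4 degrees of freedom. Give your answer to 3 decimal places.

x=35: ŷ = 6 + 1.5·35 = 58.5; e = 57.5 − 58.5 = -1
x=40: ŷ = 6 + 1.5·40 = 66; e = 71 − 66 = 5
x=45: ŷ = 6 + 1.5·45 = 73.5; e = 71.5 − 73.5 = -2
x=50: ŷ = 6 + 1.5·50 = 81; e = 76 − 81 = -5
x=55: ŷ = 6 + 1.5·55 = 88.5; e = 89.5 − 88.5 = 1
x=60: ŷ = 6 + 1.5·60 = 96; e = 98 − 96 = 2
SSE = 1 + 25 + 4 + 25 + 1 + 4 = 60
s = √(60/4) = √15 ≈ 3.873

s = 3.873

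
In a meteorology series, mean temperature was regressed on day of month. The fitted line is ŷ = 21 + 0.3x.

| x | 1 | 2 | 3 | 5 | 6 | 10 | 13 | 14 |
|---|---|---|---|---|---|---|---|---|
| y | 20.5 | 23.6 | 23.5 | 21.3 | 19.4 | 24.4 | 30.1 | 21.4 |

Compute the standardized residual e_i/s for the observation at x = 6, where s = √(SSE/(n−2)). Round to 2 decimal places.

x=1: ŷ = 21 + 0.3·1 = 21.3; e = 20.5 − 21.3 = -0.8
x=2: ŷ = 21 + 0.3·2 = 21.6; e = 23.6 − 21.6 = 2
x=3: ŷ = 21 + 0.3·3 = 21.9; e = 23.5 − 21.9 = 1.6
x=5: ŷ = 21 + 0.3·5 = 22.5; e = 21.3 − 22.5 = -1.2
x=6: ŷ = 21 + 0.3·6 = 22.8; e = 19.4 − 22.8 = -3.4
x=10: ŷ = 21 + 0.3·10 = 24; e = 24.4 − 24 = 0.4
x=13: ŷ = 21 + 0.3·13 = 24.9; e = 30.1 − 24.9 = 5.2
x=14: ŷ = 21 + 0.3·14 = 25.2; e = 21.4 − 25.2 = -3.8
SSE = 0.64 + 4 + 2.56 + 1.44 + 11.56 + 0.16 + 27.04 + 14.44 = 61.84
s = √(61.84/6) = 3.2104
e/s = -3.4 / 3.2104 = -1.06

-1.06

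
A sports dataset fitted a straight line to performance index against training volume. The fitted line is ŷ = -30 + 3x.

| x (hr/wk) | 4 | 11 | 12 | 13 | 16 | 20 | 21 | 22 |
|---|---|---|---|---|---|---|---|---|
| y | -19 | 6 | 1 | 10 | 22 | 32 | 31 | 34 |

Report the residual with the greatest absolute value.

r = -5

x=4: ŷ = -30 + 3·4 = -18; r = -19 − (-18) = -1
x=11: ŷ = -30 + 3·11 = 3; r = 6 − 3 = 3
x=12: ŷ = -30 + 3·12 = 6; r = 1 − 6 = -5
x=13: ŷ = -30 + 3·13 = 9; r = 10 − 9 = 1
x=16: ŷ = -30 + 3·16 = 18; r = 22 − 18 = 4
x=20: ŷ = -30 + 3·20 = 30; r = 32 − 30 = 2
x=21: ŷ = -30 + 3·21 = 33; r = 31 − 33 = -2
x=22: ŷ = -30 + 3·22 = 36; r = 34 − 36 = -2
Largest |r| is 5 at x = 12, residual -5.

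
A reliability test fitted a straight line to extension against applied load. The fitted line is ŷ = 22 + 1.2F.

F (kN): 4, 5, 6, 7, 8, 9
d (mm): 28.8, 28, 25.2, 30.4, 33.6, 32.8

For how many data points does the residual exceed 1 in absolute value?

3

F=4: ŷ = 22 + 1.2·4 = 26.8; r = 28.8 − 26.8 = 2
F=5: ŷ = 22 + 1.2·5 = 28; r = 28 − 28 = 0
F=6: ŷ = 22 + 1.2·6 = 29.2; r = 25.2 − 29.2 = -4
F=7: ŷ = 22 + 1.2·7 = 30.4; r = 30.4 − 30.4 = 0
F=8: ŷ = 22 + 1.2·8 = 31.6; r = 33.6 − 31.6 = 2
F=9: ŷ = 22 + 1.2·9 = 32.8; r = 32.8 − 32.8 = 0
|r| > 1: F=4 (|r|=2), F=6 (|r|=4), F=8 (|r|=2) → 3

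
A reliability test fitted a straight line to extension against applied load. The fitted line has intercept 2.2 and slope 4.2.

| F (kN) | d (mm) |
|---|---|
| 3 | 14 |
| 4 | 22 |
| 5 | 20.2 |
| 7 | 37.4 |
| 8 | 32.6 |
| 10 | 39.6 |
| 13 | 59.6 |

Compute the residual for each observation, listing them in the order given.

F=3: ŷ = 2.2 + 4.2·3 = 14.8; r = 14 − 14.8 = -0.8
F=4: ŷ = 2.2 + 4.2·4 = 19; r = 22 − 19 = 3
F=5: ŷ = 2.2 + 4.2·5 = 23.2; r = 20.2 − 23.2 = -3
F=7: ŷ = 2.2 + 4.2·7 = 31.6; r = 37.4 − 31.6 = 5.8
F=8: ŷ = 2.2 + 4.2·8 = 35.8; r = 32.6 − 35.8 = -3.2
F=10: ŷ = 2.2 + 4.2·10 = 44.2; r = 39.6 − 44.2 = -4.6
F=13: ŷ = 2.2 + 4.2·13 = 56.8; r = 59.6 − 56.8 = 2.8

-0.8, 3, -3, 5.8, -3.2, -4.6, 2.8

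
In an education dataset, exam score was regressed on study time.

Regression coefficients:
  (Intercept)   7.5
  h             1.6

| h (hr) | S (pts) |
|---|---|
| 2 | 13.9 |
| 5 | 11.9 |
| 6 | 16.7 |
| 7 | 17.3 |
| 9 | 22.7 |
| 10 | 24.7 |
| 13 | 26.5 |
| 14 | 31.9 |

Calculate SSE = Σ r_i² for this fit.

h=2: Ŝ = 7.5 + 1.6·2 = 10.7; r = 13.9 − 10.7 = 3.2
h=5: Ŝ = 7.5 + 1.6·5 = 15.5; r = 11.9 − 15.5 = -3.6
h=6: Ŝ = 7.5 + 1.6·6 = 17.1; r = 16.7 − 17.1 = -0.4
h=7: Ŝ = 7.5 + 1.6·7 = 18.7; r = 17.3 − 18.7 = -1.4
h=9: Ŝ = 7.5 + 1.6·9 = 21.9; r = 22.7 − 21.9 = 0.8
h=10: Ŝ = 7.5 + 1.6·10 = 23.5; r = 24.7 − 23.5 = 1.2
h=13: Ŝ = 7.5 + 1.6·13 = 28.3; r = 26.5 − 28.3 = -1.8
h=14: Ŝ = 7.5 + 1.6·14 = 29.9; r = 31.9 − 29.9 = 2
SSE = 10.24 + 12.96 + 0.16 + 1.96 + 0.64 + 1.44 + 3.24 + 4 = 34.64

SSE = 34.64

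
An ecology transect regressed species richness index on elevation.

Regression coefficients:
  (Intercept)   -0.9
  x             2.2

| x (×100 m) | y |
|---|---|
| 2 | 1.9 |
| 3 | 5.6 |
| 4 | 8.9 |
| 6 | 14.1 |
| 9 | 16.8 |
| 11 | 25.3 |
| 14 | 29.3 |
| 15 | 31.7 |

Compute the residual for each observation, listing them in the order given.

x=2: ŷ = -0.9 + 2.2·2 = 3.5; e = 1.9 − 3.5 = -1.6
x=3: ŷ = -0.9 + 2.2·3 = 5.7; e = 5.6 − 5.7 = -0.1
x=4: ŷ = -0.9 + 2.2·4 = 7.9; e = 8.9 − 7.9 = 1
x=6: ŷ = -0.9 + 2.2·6 = 12.3; e = 14.1 − 12.3 = 1.8
x=9: ŷ = -0.9 + 2.2·9 = 18.9; e = 16.8 − 18.9 = -2.1
x=11: ŷ = -0.9 + 2.2·11 = 23.3; e = 25.3 − 23.3 = 2
x=14: ŷ = -0.9 + 2.2·14 = 29.9; e = 29.3 − 29.9 = -0.6
x=15: ŷ = -0.9 + 2.2·15 = 32.1; e = 31.7 − 32.1 = -0.4

-1.6, -0.1, 1, 1.8, -2.1, 2, -0.6, -0.4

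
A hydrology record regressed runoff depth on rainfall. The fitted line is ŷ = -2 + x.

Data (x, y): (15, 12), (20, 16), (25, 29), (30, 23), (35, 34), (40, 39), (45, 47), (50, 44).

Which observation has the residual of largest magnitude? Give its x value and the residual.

x = 25, r = 6

x=15: ŷ = -2 + 15 = 13; r = 12 − 13 = -1
x=20: ŷ = -2 + 20 = 18; r = 16 − 18 = -2
x=25: ŷ = -2 + 25 = 23; r = 29 − 23 = 6
x=30: ŷ = -2 + 30 = 28; r = 23 − 28 = -5
x=35: ŷ = -2 + 35 = 33; r = 34 − 33 = 1
x=40: ŷ = -2 + 40 = 38; r = 39 − 38 = 1
x=45: ŷ = -2 + 45 = 43; r = 47 − 43 = 4
x=50: ŷ = -2 + 50 = 48; r = 44 − 48 = -4
Largest |r| is 6 at x = 25, residual 6.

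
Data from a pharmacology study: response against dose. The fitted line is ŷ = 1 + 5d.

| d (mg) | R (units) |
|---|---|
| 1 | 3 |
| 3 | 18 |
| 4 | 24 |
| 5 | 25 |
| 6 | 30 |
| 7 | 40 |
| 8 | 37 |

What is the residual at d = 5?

ŷ = 1 + 5·5 = 26
e = 25 − 26 = -1

e = -1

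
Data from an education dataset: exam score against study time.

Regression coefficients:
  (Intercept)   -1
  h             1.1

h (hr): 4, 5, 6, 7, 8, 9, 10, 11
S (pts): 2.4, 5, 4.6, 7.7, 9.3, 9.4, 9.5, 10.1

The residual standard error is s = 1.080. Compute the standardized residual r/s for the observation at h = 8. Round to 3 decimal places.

ŷ = -1 + 1.1·8 = 7.8
r = 9.3 − 7.8 = 1.5
r/s = 1.5 / 1.080 = 1.389

1.389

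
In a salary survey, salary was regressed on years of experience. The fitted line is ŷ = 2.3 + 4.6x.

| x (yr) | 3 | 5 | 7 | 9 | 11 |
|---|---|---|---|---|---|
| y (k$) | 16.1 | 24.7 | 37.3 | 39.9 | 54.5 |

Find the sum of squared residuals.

SSE = 25.2

x=3: ŷ = 2.3 + 4.6·3 = 16.1; e = 16.1 − 16.1 = 0
x=5: ŷ = 2.3 + 4.6·5 = 25.3; e = 24.7 − 25.3 = -0.6
x=7: ŷ = 2.3 + 4.6·7 = 34.5; e = 37.3 − 34.5 = 2.8
x=9: ŷ = 2.3 + 4.6·9 = 43.7; e = 39.9 − 43.7 = -3.8
x=11: ŷ = 2.3 + 4.6·11 = 52.9; e = 54.5 − 52.9 = 1.6
SSE = 0 + 0.36 + 7.84 + 14.44 + 2.56 = 25.2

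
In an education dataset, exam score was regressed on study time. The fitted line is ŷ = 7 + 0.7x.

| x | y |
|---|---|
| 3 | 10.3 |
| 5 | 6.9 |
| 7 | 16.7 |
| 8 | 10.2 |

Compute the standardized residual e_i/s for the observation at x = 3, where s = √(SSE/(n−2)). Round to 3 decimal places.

x=3: ŷ = 7 + 0.7·3 = 9.1; e = 10.3 − 9.1 = 1.2
x=5: ŷ = 7 + 0.7·5 = 10.5; e = 6.9 − 10.5 = -3.6
x=7: ŷ = 7 + 0.7·7 = 11.9; e = 16.7 − 11.9 = 4.8
x=8: ŷ = 7 + 0.7·8 = 12.6; e = 10.2 − 12.6 = -2.4
SSE = 1.44 + 12.96 + 23.04 + 5.76 = 43.2
s = √(43.2/2) = 4.64758
e/s = 1.2 / 4.64758 = 0.258

0.258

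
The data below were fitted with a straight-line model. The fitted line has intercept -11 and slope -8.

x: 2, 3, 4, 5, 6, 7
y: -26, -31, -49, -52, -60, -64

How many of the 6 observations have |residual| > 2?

x=2: ŷ = -11 − 8·2 = -27; r = -26 − (-27) = 1
x=3: ŷ = -11 − 8·3 = -35; r = -31 − (-35) = 4
x=4: ŷ = -11 − 8·4 = -43; r = -49 − (-43) = -6
x=5: ŷ = -11 − 8·5 = -51; r = -52 − (-51) = -1
x=6: ŷ = -11 − 8·6 = -59; r = -60 − (-59) = -1
x=7: ŷ = -11 − 8·7 = -67; r = -64 − (-67) = 3
|r| > 2: x=3 (|r|=4), x=4 (|r|=6), x=7 (|r|=3) → 3

3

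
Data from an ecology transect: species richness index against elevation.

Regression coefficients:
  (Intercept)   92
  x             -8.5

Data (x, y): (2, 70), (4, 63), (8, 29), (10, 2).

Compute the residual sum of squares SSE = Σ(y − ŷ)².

x=2: ŷ = 92 − 8.5·2 = 75; e = 70 − 75 = -5
x=4: ŷ = 92 − 8.5·4 = 58; e = 63 − 58 = 5
x=8: ŷ = 92 − 8.5·8 = 24; e = 29 − 24 = 5
x=10: ŷ = 92 − 8.5·10 = 7; e = 2 − 7 = -5
SSE = 25 + 25 + 25 + 25 = 100

SSE = 100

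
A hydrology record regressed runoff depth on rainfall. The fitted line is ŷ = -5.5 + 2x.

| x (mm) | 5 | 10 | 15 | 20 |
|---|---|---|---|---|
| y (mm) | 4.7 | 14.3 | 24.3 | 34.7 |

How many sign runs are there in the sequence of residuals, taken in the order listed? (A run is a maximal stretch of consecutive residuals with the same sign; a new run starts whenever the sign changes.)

3 runs

x=5: ŷ = -5.5 + 2·5 = 4.5; r = 4.7 − 4.5 = 0.2
x=10: ŷ = -5.5 + 2·10 = 14.5; r = 14.3 − 14.5 = -0.2
x=15: ŷ = -5.5 + 2·15 = 24.5; r = 24.3 − 24.5 = -0.2
x=20: ŷ = -5.5 + 2·20 = 34.5; r = 34.7 − 34.5 = 0.2
Signs: + − − +
Runs: +×1, −×2, +×1 → 3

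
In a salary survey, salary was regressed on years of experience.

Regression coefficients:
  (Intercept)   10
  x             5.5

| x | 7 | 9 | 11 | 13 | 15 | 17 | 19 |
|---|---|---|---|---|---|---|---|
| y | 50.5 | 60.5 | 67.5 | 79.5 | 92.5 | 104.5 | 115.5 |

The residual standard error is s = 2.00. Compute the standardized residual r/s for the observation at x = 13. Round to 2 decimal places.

-1.00

ŷ = 10 + 5.5·13 = 81.5
r = 79.5 − 81.5 = -2
r/s = -2 / 2.00 = -1.00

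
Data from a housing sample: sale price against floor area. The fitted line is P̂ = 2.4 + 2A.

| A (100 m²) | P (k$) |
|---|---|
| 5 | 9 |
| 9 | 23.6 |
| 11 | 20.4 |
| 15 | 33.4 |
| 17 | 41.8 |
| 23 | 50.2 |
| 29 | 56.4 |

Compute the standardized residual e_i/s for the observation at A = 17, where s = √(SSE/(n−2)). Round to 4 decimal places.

A=5: P̂ = 2.4 + 2·5 = 12.4; e = 9 − 12.4 = -3.4
A=9: P̂ = 2.4 + 2·9 = 20.4; e = 23.6 − 20.4 = 3.2
A=11: P̂ = 2.4 + 2·11 = 24.4; e = 20.4 − 24.4 = -4
A=15: P̂ = 2.4 + 2·15 = 32.4; e = 33.4 − 32.4 = 1
A=17: P̂ = 2.4 + 2·17 = 36.4; e = 41.8 − 36.4 = 5.4
A=23: P̂ = 2.4 + 2·23 = 48.4; e = 50.2 − 48.4 = 1.8
A=29: P̂ = 2.4 + 2·29 = 60.4; e = 56.4 − 60.4 = -4
SSE = 11.56 + 10.24 + 16 + 1 + 29.16 + 3.24 + 16 = 87.2
s = √(87.2/5) = 4.17612
e/s = 5.4 / 4.17612 = 1.2931

1.2931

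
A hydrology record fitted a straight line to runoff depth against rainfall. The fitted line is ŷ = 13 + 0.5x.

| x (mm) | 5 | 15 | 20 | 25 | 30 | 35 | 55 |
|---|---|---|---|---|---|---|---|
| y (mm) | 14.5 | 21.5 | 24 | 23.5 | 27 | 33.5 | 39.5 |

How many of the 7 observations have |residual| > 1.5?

x=5: ŷ = 13 + 0.5·5 = 15.5; r = 14.5 − 15.5 = -1
x=15: ŷ = 13 + 0.5·15 = 20.5; r = 21.5 − 20.5 = 1
x=20: ŷ = 13 + 0.5·20 = 23; r = 24 − 23 = 1
x=25: ŷ = 13 + 0.5·25 = 25.5; r = 23.5 − 25.5 = -2
x=30: ŷ = 13 + 0.5·30 = 28; r = 27 − 28 = -1
x=35: ŷ = 13 + 0.5·35 = 30.5; r = 33.5 − 30.5 = 3
x=55: ŷ = 13 + 0.5·55 = 40.5; r = 39.5 − 40.5 = -1
|r| > 1.5: x=25 (|r|=2), x=35 (|r|=3) → 2

2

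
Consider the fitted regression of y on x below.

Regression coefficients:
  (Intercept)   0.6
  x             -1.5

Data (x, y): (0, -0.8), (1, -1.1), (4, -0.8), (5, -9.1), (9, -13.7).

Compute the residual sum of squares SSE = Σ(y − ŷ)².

SSE = 28.64

x=0: ŷ = 0.6 − 1.5·0 = 0.6; e = -0.8 − 0.6 = -1.4
x=1: ŷ = 0.6 − 1.5·1 = -0.9; e = -1.1 − (-0.9) = -0.2
x=4: ŷ = 0.6 − 1.5·4 = -5.4; e = -0.8 − (-5.4) = 4.6
x=5: ŷ = 0.6 − 1.5·5 = -6.9; e = -9.1 − (-6.9) = -2.2
x=9: ŷ = 0.6 − 1.5·9 = -12.9; e = -13.7 − (-12.9) = -0.8
SSE = 1.96 + 0.04 + 21.16 + 4.84 + 0.64 = 28.64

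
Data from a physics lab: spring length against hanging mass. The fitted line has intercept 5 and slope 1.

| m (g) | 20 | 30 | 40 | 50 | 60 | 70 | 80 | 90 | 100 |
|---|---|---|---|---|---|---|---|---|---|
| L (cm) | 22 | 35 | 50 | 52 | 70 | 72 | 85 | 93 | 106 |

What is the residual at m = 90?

r = -2

L̂ = 5 + 90 = 95
r = 93 − 95 = -2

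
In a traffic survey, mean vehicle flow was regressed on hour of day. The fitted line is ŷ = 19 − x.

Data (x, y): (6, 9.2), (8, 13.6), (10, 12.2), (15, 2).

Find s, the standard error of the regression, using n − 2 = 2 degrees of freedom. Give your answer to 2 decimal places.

x=6: ŷ = 19 − 6 = 13; r = 9.2 − 13 = -3.8
x=8: ŷ = 19 − 8 = 11; r = 13.6 − 11 = 2.6
x=10: ŷ = 19 − 10 = 9; r = 12.2 − 9 = 3.2
x=15: ŷ = 19 − 15 = 4; r = 2 − 4 = -2
SSE = 14.44 + 6.76 + 10.24 + 4 = 35.44
s = √(35.44/2) = √17.72 ≈ 4.21

s = 4.21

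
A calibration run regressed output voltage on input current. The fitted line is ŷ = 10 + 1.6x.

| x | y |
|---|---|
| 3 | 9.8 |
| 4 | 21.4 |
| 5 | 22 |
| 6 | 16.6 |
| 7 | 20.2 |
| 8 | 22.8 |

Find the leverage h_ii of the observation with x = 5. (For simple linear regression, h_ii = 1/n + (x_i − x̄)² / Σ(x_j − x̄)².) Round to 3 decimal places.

x̄ = (3 + 4 + 5 + 6 + 7 + 8)/6 = 5.5
Σ(x − x̄)² = 6.25 + 2.25 + 0.25 + 0.25 + 2.25 + 6.25 = 17.5
h = 1/6 + (-0.5)²/17.5 = 0.166667 + 0.0142857 = 0.181

h = 0.181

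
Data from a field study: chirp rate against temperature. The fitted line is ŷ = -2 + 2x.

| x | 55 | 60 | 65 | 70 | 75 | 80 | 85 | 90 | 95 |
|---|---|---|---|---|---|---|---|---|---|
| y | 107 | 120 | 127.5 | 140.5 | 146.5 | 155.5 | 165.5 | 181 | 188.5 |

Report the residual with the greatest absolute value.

e = 3

x=55: ŷ = -2 + 2·55 = 108; e = 107 − 108 = -1
x=60: ŷ = -2 + 2·60 = 118; e = 120 − 118 = 2
x=65: ŷ = -2 + 2·65 = 128; e = 127.5 − 128 = -0.5
x=70: ŷ = -2 + 2·70 = 138; e = 140.5 − 138 = 2.5
x=75: ŷ = -2 + 2·75 = 148; e = 146.5 − 148 = -1.5
x=80: ŷ = -2 + 2·80 = 158; e = 155.5 − 158 = -2.5
x=85: ŷ = -2 + 2·85 = 168; e = 165.5 − 168 = -2.5
x=90: ŷ = -2 + 2·90 = 178; e = 181 − 178 = 3
x=95: ŷ = -2 + 2·95 = 188; e = 188.5 − 188 = 0.5
Largest |e| is 3 at x = 90, residual 3.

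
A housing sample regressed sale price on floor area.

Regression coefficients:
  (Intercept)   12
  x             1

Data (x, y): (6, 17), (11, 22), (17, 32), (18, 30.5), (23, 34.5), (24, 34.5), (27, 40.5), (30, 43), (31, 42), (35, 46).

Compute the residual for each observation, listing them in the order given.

x=6: ŷ = 12 + 6 = 18; e = 17 − 18 = -1
x=11: ŷ = 12 + 11 = 23; e = 22 − 23 = -1
x=17: ŷ = 12 + 17 = 29; e = 32 − 29 = 3
x=18: ŷ = 12 + 18 = 30; e = 30.5 − 30 = 0.5
x=23: ŷ = 12 + 23 = 35; e = 34.5 − 35 = -0.5
x=24: ŷ = 12 + 24 = 36; e = 34.5 − 36 = -1.5
x=27: ŷ = 12 + 27 = 39; e = 40.5 − 39 = 1.5
x=30: ŷ = 12 + 30 = 42; e = 43 − 42 = 1
x=31: ŷ = 12 + 31 = 43; e = 42 − 43 = -1
x=35: ŷ = 12 + 35 = 47; e = 46 − 47 = -1

-1, -1, 3, 0.5, -0.5, -1.5, 1.5, 1, -1, -1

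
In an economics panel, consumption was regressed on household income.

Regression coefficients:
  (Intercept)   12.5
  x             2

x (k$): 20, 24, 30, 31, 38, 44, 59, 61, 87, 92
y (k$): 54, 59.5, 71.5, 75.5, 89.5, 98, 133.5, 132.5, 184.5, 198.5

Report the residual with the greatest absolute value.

x=20: ŷ = 12.5 + 2·20 = 52.5; e = 54 − 52.5 = 1.5
x=24: ŷ = 12.5 + 2·24 = 60.5; e = 59.5 − 60.5 = -1
x=30: ŷ = 12.5 + 2·30 = 72.5; e = 71.5 − 72.5 = -1
x=31: ŷ = 12.5 + 2·31 = 74.5; e = 75.5 − 74.5 = 1
x=38: ŷ = 12.5 + 2·38 = 88.5; e = 89.5 − 88.5 = 1
x=44: ŷ = 12.5 + 2·44 = 100.5; e = 98 − 100.5 = -2.5
x=59: ŷ = 12.5 + 2·59 = 130.5; e = 133.5 − 130.5 = 3
x=61: ŷ = 12.5 + 2·61 = 134.5; e = 132.5 − 134.5 = -2
x=87: ŷ = 12.5 + 2·87 = 186.5; e = 184.5 − 186.5 = -2
x=92: ŷ = 12.5 + 2·92 = 196.5; e = 198.5 − 196.5 = 2
Largest |e| is 3 at x = 59, residual 3.

e = 3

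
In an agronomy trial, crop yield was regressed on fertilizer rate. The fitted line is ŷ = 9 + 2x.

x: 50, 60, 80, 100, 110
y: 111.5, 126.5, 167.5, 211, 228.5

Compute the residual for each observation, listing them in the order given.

x=50: ŷ = 9 + 2·50 = 109; e = 111.5 − 109 = 2.5
x=60: ŷ = 9 + 2·60 = 129; e = 126.5 − 129 = -2.5
x=80: ŷ = 9 + 2·80 = 169; e = 167.5 − 169 = -1.5
x=100: ŷ = 9 + 2·100 = 209; e = 211 − 209 = 2
x=110: ŷ = 9 + 2·110 = 229; e = 228.5 − 229 = -0.5

2.5, -2.5, -1.5, 2, -0.5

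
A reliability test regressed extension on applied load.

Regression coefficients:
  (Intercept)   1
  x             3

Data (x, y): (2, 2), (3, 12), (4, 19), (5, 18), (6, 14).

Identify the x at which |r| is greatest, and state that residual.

x=2: ŷ = 1 + 3·2 = 7; r = 2 − 7 = -5
x=3: ŷ = 1 + 3·3 = 10; r = 12 − 10 = 2
x=4: ŷ = 1 + 3·4 = 13; r = 19 − 13 = 6
x=5: ŷ = 1 + 3·5 = 16; r = 18 − 16 = 2
x=6: ŷ = 1 + 3·6 = 19; r = 14 − 19 = -5
Largest |r| is 6 at x = 4, residual 6.

x = 4, r = 6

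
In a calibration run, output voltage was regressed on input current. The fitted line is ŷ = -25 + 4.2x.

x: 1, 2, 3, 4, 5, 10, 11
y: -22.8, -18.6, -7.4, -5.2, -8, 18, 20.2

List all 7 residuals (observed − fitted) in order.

-2, -2, 5, 3, -4, 1, -1

x=1: ŷ = -25 + 4.2·1 = -20.8; e = -22.8 − (-20.8) = -2
x=2: ŷ = -25 + 4.2·2 = -16.6; e = -18.6 − (-16.6) = -2
x=3: ŷ = -25 + 4.2·3 = -12.4; e = -7.4 − (-12.4) = 5
x=4: ŷ = -25 + 4.2·4 = -8.2; e = -5.2 − (-8.2) = 3
x=5: ŷ = -25 + 4.2·5 = -4; e = -8 − (-4) = -4
x=10: ŷ = -25 + 4.2·10 = 17; e = 18 − 17 = 1
x=11: ŷ = -25 + 4.2·11 = 21.2; e = 20.2 − 21.2 = -1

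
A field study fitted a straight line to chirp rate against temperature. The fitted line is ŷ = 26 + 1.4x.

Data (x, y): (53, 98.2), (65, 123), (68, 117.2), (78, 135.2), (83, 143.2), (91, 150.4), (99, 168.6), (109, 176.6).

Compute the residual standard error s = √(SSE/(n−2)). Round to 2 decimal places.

x=53: ŷ = 26 + 1.4·53 = 100.2; r = 98.2 − 100.2 = -2
x=65: ŷ = 26 + 1.4·65 = 117; r = 123 − 117 = 6
x=68: ŷ = 26 + 1.4·68 = 121.2; r = 117.2 − 121.2 = -4
x=78: ŷ = 26 + 1.4·78 = 135.2; r = 135.2 − 135.2 = 0
x=83: ŷ = 26 + 1.4·83 = 142.2; r = 143.2 − 142.2 = 1
x=91: ŷ = 26 + 1.4·91 = 153.4; r = 150.4 − 153.4 = -3
x=99: ŷ = 26 + 1.4·99 = 164.6; r = 168.6 − 164.6 = 4
x=109: ŷ = 26 + 1.4·109 = 178.6; r = 176.6 − 178.6 = -2
SSE = 4 + 36 + 16 + 0 + 1 + 9 + 16 + 4 = 86
s = √(86/6) = √14.3333 ≈ 3.79

s = 3.79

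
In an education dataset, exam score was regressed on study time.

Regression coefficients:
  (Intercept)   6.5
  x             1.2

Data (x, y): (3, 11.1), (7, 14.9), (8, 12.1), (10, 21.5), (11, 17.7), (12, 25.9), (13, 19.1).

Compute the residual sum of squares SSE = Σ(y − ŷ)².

SSE = 64

x=3: ŷ = 6.5 + 1.2·3 = 10.1; r = 11.1 − 10.1 = 1
x=7: ŷ = 6.5 + 1.2·7 = 14.9; r = 14.9 − 14.9 = 0
x=8: ŷ = 6.5 + 1.2·8 = 16.1; r = 12.1 − 16.1 = -4
x=10: ŷ = 6.5 + 1.2·10 = 18.5; r = 21.5 − 18.5 = 3
x=11: ŷ = 6.5 + 1.2·11 = 19.7; r = 17.7 − 19.7 = -2
x=12: ŷ = 6.5 + 1.2·12 = 20.9; r = 25.9 − 20.9 = 5
x=13: ŷ = 6.5 + 1.2·13 = 22.1; r = 19.1 − 22.1 = -3
SSE = 1 + 0 + 16 + 9 + 4 + 25 + 9 = 64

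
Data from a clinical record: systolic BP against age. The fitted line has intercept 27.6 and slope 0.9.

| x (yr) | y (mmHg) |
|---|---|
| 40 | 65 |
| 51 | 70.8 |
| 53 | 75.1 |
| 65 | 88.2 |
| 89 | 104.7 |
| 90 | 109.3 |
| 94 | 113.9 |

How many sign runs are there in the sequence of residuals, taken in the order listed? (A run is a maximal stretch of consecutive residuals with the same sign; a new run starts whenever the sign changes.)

5 runs

x=40: ŷ = 27.6 + 0.9·40 = 63.6; e = 65 − 63.6 = 1.4
x=51: ŷ = 27.6 + 0.9·51 = 73.5; e = 70.8 − 73.5 = -2.7
x=53: ŷ = 27.6 + 0.9·53 = 75.3; e = 75.1 − 75.3 = -0.2
x=65: ŷ = 27.6 + 0.9·65 = 86.1; e = 88.2 − 86.1 = 2.1
x=89: ŷ = 27.6 + 0.9·89 = 107.7; e = 104.7 − 107.7 = -3
x=90: ŷ = 27.6 + 0.9·90 = 108.6; e = 109.3 − 108.6 = 0.7
x=94: ŷ = 27.6 + 0.9·94 = 112.2; e = 113.9 − 112.2 = 1.7
Signs: + − − + − + +
Runs: +×1, −×2, +×1, −×1, +×2 → 5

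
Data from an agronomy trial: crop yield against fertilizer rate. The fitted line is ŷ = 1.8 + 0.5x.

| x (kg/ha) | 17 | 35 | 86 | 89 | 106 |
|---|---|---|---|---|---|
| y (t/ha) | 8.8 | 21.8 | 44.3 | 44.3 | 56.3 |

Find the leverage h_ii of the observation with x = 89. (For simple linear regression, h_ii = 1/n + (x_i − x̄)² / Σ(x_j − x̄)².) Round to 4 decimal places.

x̄ = (17 + 35 + 86 + 89 + 106)/5 = 66.6
Σ(x − x̄)² = 2460.16 + 998.56 + 376.36 + 501.76 + 1552.36 = 5889.2
h = 1/5 + (22.4)²/5889.2 = 0.2 + 0.0852 = 0.2852

h = 0.2852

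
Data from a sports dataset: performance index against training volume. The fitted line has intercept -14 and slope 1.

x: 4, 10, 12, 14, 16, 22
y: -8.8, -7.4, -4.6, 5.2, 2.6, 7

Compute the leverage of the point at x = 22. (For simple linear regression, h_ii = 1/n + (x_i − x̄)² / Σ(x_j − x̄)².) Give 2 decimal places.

x̄ = (4 + 10 + 12 + 14 + 16 + 22)/6 = 13
Σ(x − x̄)² = 81 + 9 + 1 + 1 + 9 + 81 = 182
h = 1/6 + (9)²/182 = 0.166667 + 0.445055 = 0.61

h = 0.61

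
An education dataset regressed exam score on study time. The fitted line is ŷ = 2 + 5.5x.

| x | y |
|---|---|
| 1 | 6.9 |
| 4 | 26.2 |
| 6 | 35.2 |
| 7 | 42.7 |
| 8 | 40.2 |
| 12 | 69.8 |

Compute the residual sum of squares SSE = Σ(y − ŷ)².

SSE = 46.96

x=1: ŷ = 2 + 5.5·1 = 7.5; e = 6.9 − 7.5 = -0.6
x=4: ŷ = 2 + 5.5·4 = 24; e = 26.2 − 24 = 2.2
x=6: ŷ = 2 + 5.5·6 = 35; e = 35.2 − 35 = 0.2
x=7: ŷ = 2 + 5.5·7 = 40.5; e = 42.7 − 40.5 = 2.2
x=8: ŷ = 2 + 5.5·8 = 46; e = 40.2 − 46 = -5.8
x=12: ŷ = 2 + 5.5·12 = 68; e = 69.8 − 68 = 1.8
SSE = 0.36 + 4.84 + 0.04 + 4.84 + 33.64 + 3.24 = 46.96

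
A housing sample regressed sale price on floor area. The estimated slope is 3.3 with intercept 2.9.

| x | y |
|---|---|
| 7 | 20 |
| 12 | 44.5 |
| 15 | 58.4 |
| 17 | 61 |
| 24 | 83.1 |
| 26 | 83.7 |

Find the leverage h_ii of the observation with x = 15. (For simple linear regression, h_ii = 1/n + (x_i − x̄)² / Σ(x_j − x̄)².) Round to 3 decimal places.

h = 0.180

x̄ = (7 + 12 + 15 + 17 + 24 + 26)/6 = 16.8333
Σ(x − x̄)² = 96.6944 + 23.3611 + 3.36111 + 0.0277778 + 51.3611 + 84.0278 = 258.833
h = 1/6 + (-1.83333)²/258.833 = 0.166667 + 0.0129856 = 0.180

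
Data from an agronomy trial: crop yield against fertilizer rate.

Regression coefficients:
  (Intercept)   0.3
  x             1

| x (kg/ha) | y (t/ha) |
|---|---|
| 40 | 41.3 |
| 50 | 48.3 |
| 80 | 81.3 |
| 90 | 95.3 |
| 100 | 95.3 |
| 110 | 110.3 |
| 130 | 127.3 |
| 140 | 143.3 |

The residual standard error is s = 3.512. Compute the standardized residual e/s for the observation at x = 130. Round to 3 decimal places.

ŷ = 0.3 + 130 = 130.3
e = 127.3 − 130.3 = -3
e/s = -3 / 3.512 = -0.854

-0.854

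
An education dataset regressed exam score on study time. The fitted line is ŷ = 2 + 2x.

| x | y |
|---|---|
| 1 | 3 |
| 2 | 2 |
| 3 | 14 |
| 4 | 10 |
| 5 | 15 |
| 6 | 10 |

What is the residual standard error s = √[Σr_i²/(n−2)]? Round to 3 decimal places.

x=1: ŷ = 2 + 2·1 = 4; r = 3 − 4 = -1
x=2: ŷ = 2 + 2·2 = 6; r = 2 − 6 = -4
x=3: ŷ = 2 + 2·3 = 8; r = 14 − 8 = 6
x=4: ŷ = 2 + 2·4 = 10; r = 10 − 10 = 0
x=5: ŷ = 2 + 2·5 = 12; r = 15 − 12 = 3
x=6: ŷ = 2 + 2·6 = 14; r = 10 − 14 = -4
SSE = 1 + 16 + 36 + 0 + 9 + 16 = 78
s = √(78/4) = √19.5 ≈ 4.416

s = 4.416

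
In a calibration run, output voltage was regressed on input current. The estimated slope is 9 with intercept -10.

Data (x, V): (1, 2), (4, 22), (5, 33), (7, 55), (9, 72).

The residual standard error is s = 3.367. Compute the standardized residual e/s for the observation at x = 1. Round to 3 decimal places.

0.891

V̂ = -10 + 9·1 = -1
e = 2 − (-1) = 3
e/s = 3 / 3.367 = 0.891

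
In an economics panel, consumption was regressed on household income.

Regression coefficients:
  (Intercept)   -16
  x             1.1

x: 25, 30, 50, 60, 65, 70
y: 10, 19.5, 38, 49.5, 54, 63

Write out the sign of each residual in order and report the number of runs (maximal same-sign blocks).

4 runs

x=25: ŷ = -16 + 1.1·25 = 11.5; e = 10 − 11.5 = -1.5
x=30: ŷ = -16 + 1.1·30 = 17; e = 19.5 − 17 = 2.5
x=50: ŷ = -16 + 1.1·50 = 39; e = 38 − 39 = -1
x=60: ŷ = -16 + 1.1·60 = 50; e = 49.5 − 50 = -0.5
x=65: ŷ = -16 + 1.1·65 = 55.5; e = 54 − 55.5 = -1.5
x=70: ŷ = -16 + 1.1·70 = 61; e = 63 − 61 = 2
Signs: − + − − − +
Runs: −×1, +×1, −×3, +×1 → 4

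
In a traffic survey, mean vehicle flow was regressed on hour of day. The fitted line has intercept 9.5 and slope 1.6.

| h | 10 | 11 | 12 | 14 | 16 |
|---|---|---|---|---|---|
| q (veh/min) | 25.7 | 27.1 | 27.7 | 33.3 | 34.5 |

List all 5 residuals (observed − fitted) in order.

h=10: q̂ = 9.5 + 1.6·10 = 25.5; r = 25.7 − 25.5 = 0.2
h=11: q̂ = 9.5 + 1.6·11 = 27.1; r = 27.1 − 27.1 = 0
h=12: q̂ = 9.5 + 1.6·12 = 28.7; r = 27.7 − 28.7 = -1
h=14: q̂ = 9.5 + 1.6·14 = 31.9; r = 33.3 − 31.9 = 1.4
h=16: q̂ = 9.5 + 1.6·16 = 35.1; r = 34.5 − 35.1 = -0.6

0.2, 0, -1, 1.4, -0.6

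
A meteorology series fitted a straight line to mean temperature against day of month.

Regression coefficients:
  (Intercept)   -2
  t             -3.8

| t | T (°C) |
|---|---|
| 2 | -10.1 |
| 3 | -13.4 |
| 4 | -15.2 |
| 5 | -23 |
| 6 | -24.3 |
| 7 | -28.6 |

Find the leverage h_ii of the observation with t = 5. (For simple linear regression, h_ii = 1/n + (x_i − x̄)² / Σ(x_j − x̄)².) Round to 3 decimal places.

h = 0.181

t̄ = (2 + 3 + 4 + 5 + 6 + 7)/6 = 4.5
Σ(t − t̄)² = 6.25 + 2.25 + 0.25 + 0.25 + 2.25 + 6.25 = 17.5
h = 1/6 + (0.5)²/17.5 = 0.166667 + 0.0142857 = 0.181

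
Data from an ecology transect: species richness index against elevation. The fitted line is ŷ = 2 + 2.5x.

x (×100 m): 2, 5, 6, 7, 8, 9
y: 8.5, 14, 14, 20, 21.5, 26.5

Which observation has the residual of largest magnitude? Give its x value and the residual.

x = 6, r = -3

x=2: ŷ = 2 + 2.5·2 = 7; r = 8.5 − 7 = 1.5
x=5: ŷ = 2 + 2.5·5 = 14.5; r = 14 − 14.5 = -0.5
x=6: ŷ = 2 + 2.5·6 = 17; r = 14 − 17 = -3
x=7: ŷ = 2 + 2.5·7 = 19.5; r = 20 − 19.5 = 0.5
x=8: ŷ = 2 + 2.5·8 = 22; r = 21.5 − 22 = -0.5
x=9: ŷ = 2 + 2.5·9 = 24.5; r = 26.5 − 24.5 = 2
Largest |r| is 3 at x = 6, residual -3.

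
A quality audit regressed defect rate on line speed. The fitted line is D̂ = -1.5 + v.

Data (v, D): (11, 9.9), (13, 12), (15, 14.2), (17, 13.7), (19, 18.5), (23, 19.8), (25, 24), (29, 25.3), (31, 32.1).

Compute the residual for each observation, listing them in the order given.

0.4, 0.5, 0.7, -1.8, 1, -1.7, 0.5, -2.2, 2.6

v=11: D̂ = -1.5 + 11 = 9.5; r = 9.9 − 9.5 = 0.4
v=13: D̂ = -1.5 + 13 = 11.5; r = 12 − 11.5 = 0.5
v=15: D̂ = -1.5 + 15 = 13.5; r = 14.2 − 13.5 = 0.7
v=17: D̂ = -1.5 + 17 = 15.5; r = 13.7 − 15.5 = -1.8
v=19: D̂ = -1.5 + 19 = 17.5; r = 18.5 − 17.5 = 1
v=23: D̂ = -1.5 + 23 = 21.5; r = 19.8 − 21.5 = -1.7
v=25: D̂ = -1.5 + 25 = 23.5; r = 24 − 23.5 = 0.5
v=29: D̂ = -1.5 + 29 = 27.5; r = 25.3 − 27.5 = -2.2
v=31: D̂ = -1.5 + 31 = 29.5; r = 32.1 − 29.5 = 2.6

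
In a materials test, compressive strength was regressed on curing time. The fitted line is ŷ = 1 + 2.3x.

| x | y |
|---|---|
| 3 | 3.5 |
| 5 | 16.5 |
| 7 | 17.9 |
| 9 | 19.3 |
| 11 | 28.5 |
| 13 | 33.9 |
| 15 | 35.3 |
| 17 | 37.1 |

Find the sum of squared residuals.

SSE = 64.64

x=3: ŷ = 1 + 2.3·3 = 7.9; e = 3.5 − 7.9 = -4.4
x=5: ŷ = 1 + 2.3·5 = 12.5; e = 16.5 − 12.5 = 4
x=7: ŷ = 1 + 2.3·7 = 17.1; e = 17.9 − 17.1 = 0.8
x=9: ŷ = 1 + 2.3·9 = 21.7; e = 19.3 − 21.7 = -2.4
x=11: ŷ = 1 + 2.3·11 = 26.3; e = 28.5 − 26.3 = 2.2
x=13: ŷ = 1 + 2.3·13 = 30.9; e = 33.9 − 30.9 = 3
x=15: ŷ = 1 + 2.3·15 = 35.5; e = 35.3 − 35.5 = -0.2
x=17: ŷ = 1 + 2.3·17 = 40.1; e = 37.1 − 40.1 = -3
SSE = 19.36 + 16 + 0.64 + 5.76 + 4.84 + 9 + 0.04 + 9 = 64.64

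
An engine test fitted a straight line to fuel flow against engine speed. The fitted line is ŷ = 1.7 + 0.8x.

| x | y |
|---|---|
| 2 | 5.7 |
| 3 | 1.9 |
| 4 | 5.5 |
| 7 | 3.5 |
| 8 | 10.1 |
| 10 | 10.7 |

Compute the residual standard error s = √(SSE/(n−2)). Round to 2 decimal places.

x=2: ŷ = 1.7 + 0.8·2 = 3.3; r = 5.7 − 3.3 = 2.4
x=3: ŷ = 1.7 + 0.8·3 = 4.1; r = 1.9 − 4.1 = -2.2
x=4: ŷ = 1.7 + 0.8·4 = 4.9; r = 5.5 − 4.9 = 0.6
x=7: ŷ = 1.7 + 0.8·7 = 7.3; r = 3.5 − 7.3 = -3.8
x=8: ŷ = 1.7 + 0.8·8 = 8.1; r = 10.1 − 8.1 = 2
x=10: ŷ = 1.7 + 0.8·10 = 9.7; r = 10.7 − 9.7 = 1
SSE = 5.76 + 4.84 + 0.36 + 14.44 + 4 + 1 = 30.4
s = √(30.4/4) = √7.6 ≈ 2.76

s = 2.76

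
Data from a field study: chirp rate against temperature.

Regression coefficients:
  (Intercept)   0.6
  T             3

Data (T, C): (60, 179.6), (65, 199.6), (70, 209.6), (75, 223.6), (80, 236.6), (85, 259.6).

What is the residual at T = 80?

e = -4

Ĉ = 0.6 + 3·80 = 240.6
e = 236.6 − 240.6 = -4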